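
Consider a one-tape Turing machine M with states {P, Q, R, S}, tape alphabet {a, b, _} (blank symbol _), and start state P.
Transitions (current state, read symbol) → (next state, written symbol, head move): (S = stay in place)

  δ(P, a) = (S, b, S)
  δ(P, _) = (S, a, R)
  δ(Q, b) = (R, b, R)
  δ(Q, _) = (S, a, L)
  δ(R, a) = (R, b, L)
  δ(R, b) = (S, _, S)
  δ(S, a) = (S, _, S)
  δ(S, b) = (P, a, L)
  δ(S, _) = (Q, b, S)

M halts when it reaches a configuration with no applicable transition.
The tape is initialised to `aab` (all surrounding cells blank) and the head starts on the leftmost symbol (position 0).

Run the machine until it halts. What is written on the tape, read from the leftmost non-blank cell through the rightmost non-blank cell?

abbb

P | _[a]ab_   read a → write b, move S, go to S
S | _[b]ab_   read b → write a, move L, go to P
P | [_]aab_   read _ → write a, move R, go to S
S | a[a]ab_   read a → write _, move S, go to S
S | a[_]ab_   read _ → write b, move S, go to Q
Q | a[b]ab_   read b → write b, move R, go to R
R | ab[a]b_   read a → write b, move L, go to R
R | a[b]bb_   read b → write _, move S, go to S
S | a[_]bb_   read _ → write b, move S, go to Q
Q | a[b]bb_   read b → write b, move R, go to R
R | ab[b]b_   read b → write _, move S, go to S
S | ab[_]b_   read _ → write b, move S, go to Q
Q | ab[b]b_   read b → write b, move R, go to R
R | abb[b]_   read b → write _, move S, go to S
S | abb[_]_   read _ → write b, move S, go to Q
Q | abb[b]_   read b → write b, move R, go to R
R | abbb[_]
The non-blank tape span at halt is abbb.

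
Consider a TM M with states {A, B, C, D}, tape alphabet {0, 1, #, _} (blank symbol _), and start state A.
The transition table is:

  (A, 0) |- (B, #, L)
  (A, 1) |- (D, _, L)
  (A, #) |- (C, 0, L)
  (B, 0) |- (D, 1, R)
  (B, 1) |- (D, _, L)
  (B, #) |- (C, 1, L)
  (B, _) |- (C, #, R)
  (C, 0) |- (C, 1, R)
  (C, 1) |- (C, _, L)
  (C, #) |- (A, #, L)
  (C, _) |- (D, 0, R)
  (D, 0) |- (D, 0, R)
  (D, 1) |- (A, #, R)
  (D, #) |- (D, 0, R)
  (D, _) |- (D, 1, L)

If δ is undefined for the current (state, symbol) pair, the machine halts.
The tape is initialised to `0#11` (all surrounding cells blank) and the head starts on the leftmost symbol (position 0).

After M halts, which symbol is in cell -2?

0

A | __[0]#11_   read 0 → write #, move L, go to B
B | _[_]##11_   read _ → write #, move R, go to C
C | _#[#]#11_   read # → write #, move L, go to A
A | _[#]##11_   read # → write 0, move L, go to C
C | [_]0##11_   read _ → write 0, move R, go to D
D | 0[0]##11_   read 0 → write 0, move R, go to D
D | 00[#]#11_   read # → write 0, move R, go to D
D | 000[#]11_   read # → write 0, move R, go to D
D | 0000[1]1_   read 1 → write #, move R, go to A
A | 0000#[1]_   read 1 → write _, move L, go to D
D | 0000[#]__   read # → write 0, move R, go to D
D | 00000[_]_   read _ → write 1, move L, go to D
D | 0000[0]1_   read 0 → write 0, move R, go to D
D | 00000[1]_   read 1 → write #, move R, go to A
A | 00000#[_]
Cell -2 holds 0 when M halts.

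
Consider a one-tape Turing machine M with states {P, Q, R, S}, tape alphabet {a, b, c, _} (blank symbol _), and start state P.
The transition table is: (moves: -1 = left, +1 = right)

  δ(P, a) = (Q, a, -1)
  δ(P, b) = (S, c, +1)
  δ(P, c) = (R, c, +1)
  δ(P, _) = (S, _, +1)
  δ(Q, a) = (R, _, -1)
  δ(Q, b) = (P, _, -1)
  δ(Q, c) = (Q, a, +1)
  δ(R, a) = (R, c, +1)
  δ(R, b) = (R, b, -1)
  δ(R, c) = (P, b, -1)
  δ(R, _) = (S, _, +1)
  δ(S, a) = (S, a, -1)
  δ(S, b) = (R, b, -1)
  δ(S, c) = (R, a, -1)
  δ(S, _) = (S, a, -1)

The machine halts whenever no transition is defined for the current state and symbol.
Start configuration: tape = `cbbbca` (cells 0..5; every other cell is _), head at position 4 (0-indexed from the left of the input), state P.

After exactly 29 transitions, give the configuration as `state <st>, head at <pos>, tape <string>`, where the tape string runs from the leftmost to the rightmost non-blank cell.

state R, head at -1, tape bbbbbaaa

state=P head=4 tape=_cbbb[c]a__   (P,c)→(R,c,+1)
state=R head=5 tape=_cbbbc[a]__   (R,a)→(R,c,+1)
state=R head=6 tape=_cbbbcc[_]_   (R,_)→(S,_,+1)
state=S head=7 tape=_cbbbcc_[_]   (S,_)→(S,a,-1)
state=S head=6 tape=_cbbbcc[_]a   (S,_)→(S,a,-1)
state=S head=5 tape=_cbbbc[c]aa   (S,c)→(R,a,-1)
state=R head=4 tape=_cbbb[c]aaa   (R,c)→(P,b,-1)
state=P head=3 tape=_cbb[b]baaa   (P,b)→(S,c,+1)
state=S head=4 tape=_cbbc[b]aaa   (S,b)→(R,b,-1)
state=R head=3 tape=_cbb[c]baaa   (R,c)→(P,b,-1)
state=P head=2 tape=_cb[b]bbaaa   (P,b)→(S,c,+1)
state=S head=3 tape=_cbc[b]baaa   (S,b)→(R,b,-1)
state=R head=2 tape=_cb[c]bbaaa   (R,c)→(P,b,-1)
state=P head=1 tape=_c[b]bbbaaa   (P,b)→(S,c,+1)
state=S head=2 tape=_cc[b]bbaaa   (S,b)→(R,b,-1)
state=R head=1 tape=_c[c]bbbaaa   (R,c)→(P,b,-1)
state=P head=0 tape=_[c]bbbbaaa   (P,c)→(R,c,+1)
state=R head=1 tape=_c[b]bbbaaa   (R,b)→(R,b,-1)
state=R head=0 tape=_[c]bbbbaaa   (R,c)→(P,b,-1)
state=P head=-1 tape=[_]bbbbbaaa   (P,_)→(S,_,+1)
state=S head=0 tape=_[b]bbbbaaa   (S,b)→(R,b,-1)
state=R head=-1 tape=[_]bbbbbaaa   (R,_)→(S,_,+1)
state=S head=0 tape=_[b]bbbbaaa   (S,b)→(R,b,-1)
state=R head=-1 tape=[_]bbbbbaaa   (R,_)→(S,_,+1)
state=S head=0 tape=_[b]bbbbaaa   (S,b)→(R,b,-1)
state=R head=-1 tape=[_]bbbbbaaa   (R,_)→(S,_,+1)
state=S head=0 tape=_[b]bbbbaaa   (S,b)→(R,b,-1)
state=R head=-1 tape=[_]bbbbbaaa   (R,_)→(S,_,+1)
state=S head=0 tape=_[b]bbbbaaa   (S,b)→(R,b,-1)
state=R head=-1 tape=[_]bbbbbaaa
After 29 steps: state R, head at -1, tape bbbbbaaa.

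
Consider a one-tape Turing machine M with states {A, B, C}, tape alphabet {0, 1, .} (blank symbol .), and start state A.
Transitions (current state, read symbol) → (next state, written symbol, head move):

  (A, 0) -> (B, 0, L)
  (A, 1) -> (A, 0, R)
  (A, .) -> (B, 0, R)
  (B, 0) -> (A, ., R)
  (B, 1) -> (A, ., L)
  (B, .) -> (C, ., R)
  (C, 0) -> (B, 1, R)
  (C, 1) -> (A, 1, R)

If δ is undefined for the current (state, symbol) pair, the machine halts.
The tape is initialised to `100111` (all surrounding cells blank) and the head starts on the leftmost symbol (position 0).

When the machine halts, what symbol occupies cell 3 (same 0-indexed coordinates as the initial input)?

0

state=A head=0 tape=[1]00111...   (A,1)→(A,0,R)
state=A head=1 tape=0[0]0111...   (A,0)→(B,0,L)
state=B head=0 tape=[0]00111...   (B,0)→(A,.,R)
state=A head=1 tape=.[0]0111...   (A,0)→(B,0,L)
state=B head=0 tape=[.]00111...   (B,.)→(C,.,R)
state=C head=1 tape=.[0]0111...   (C,0)→(B,1,R)
state=B head=2 tape=.1[0]111...   (B,0)→(A,.,R)
state=A head=3 tape=.1.[1]11...   (A,1)→(A,0,R)
state=A head=4 tape=.1.0[1]1...   (A,1)→(A,0,R)
state=A head=5 tape=.1.00[1]...   (A,1)→(A,0,R)
state=A head=6 tape=.1.000[.]..   (A,.)→(B,0,R)
state=B head=7 tape=.1.0000[.].   (B,.)→(C,.,R)
state=C head=8 tape=.1.0000.[.]
Cell 3 holds 0 when M halts.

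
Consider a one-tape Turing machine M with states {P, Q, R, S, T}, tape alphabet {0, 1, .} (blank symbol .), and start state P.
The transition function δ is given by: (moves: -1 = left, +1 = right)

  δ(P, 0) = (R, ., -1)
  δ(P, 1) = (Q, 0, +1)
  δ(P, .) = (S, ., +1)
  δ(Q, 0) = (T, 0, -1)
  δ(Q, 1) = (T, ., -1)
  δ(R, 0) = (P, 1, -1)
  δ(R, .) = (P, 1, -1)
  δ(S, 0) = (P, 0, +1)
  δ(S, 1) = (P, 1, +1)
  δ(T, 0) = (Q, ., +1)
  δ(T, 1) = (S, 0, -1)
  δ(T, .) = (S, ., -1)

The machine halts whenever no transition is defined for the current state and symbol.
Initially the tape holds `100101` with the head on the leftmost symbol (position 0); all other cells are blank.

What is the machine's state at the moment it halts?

state=P head=0 tape=.[1]00101   (P,1)→(Q,0,+1)
state=Q head=1 tape=.0[0]0101   (Q,0)→(T,0,-1)
state=T head=0 tape=.[0]00101   (T,0)→(Q,.,+1)
state=Q head=1 tape=..[0]0101   (Q,0)→(T,0,-1)
state=T head=0 tape=.[.]00101   (T,.)→(S,.,-1)
state=S head=-1 tape=[.].00101
No transition is defined for (S, .); M halts in state S.

S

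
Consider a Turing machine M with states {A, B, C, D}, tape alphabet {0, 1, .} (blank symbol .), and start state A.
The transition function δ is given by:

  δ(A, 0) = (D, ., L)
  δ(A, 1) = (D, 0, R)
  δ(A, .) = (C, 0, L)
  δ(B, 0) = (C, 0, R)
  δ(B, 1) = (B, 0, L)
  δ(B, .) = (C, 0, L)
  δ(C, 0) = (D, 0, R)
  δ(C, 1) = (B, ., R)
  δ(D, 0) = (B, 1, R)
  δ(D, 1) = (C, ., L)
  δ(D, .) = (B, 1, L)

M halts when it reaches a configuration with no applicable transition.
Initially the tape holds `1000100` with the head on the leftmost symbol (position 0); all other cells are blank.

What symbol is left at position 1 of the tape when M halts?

state=A head=0 tape=[1]000100..   (A,1)→(D,0,R)
state=D head=1 tape=0[0]00100..   (D,0)→(B,1,R)
state=B head=2 tape=01[0]0100..   (B,0)→(C,0,R)
state=C head=3 tape=010[0]100..   (C,0)→(D,0,R)
state=D head=4 tape=0100[1]00..   (D,1)→(C,.,L)
state=C head=3 tape=010[0].00..   (C,0)→(D,0,R)
state=D head=4 tape=0100[.]00..   (D,.)→(B,1,L)
state=B head=3 tape=010[0]100..   (B,0)→(C,0,R)
state=C head=4 tape=0100[1]00..   (C,1)→(B,.,R)
state=B head=5 tape=0100.[0]0..   (B,0)→(C,0,R)
state=C head=6 tape=0100.0[0]..   (C,0)→(D,0,R)
state=D head=7 tape=0100.00[.].   (D,.)→(B,1,L)
state=B head=6 tape=0100.0[0]1.   (B,0)→(C,0,R)
state=C head=7 tape=0100.00[1].   (C,1)→(B,.,R)
state=B head=8 tape=0100.00.[.]   (B,.)→(C,0,L)
state=C head=7 tape=0100.00[.]0
Cell 1 holds 1 when M halts.

1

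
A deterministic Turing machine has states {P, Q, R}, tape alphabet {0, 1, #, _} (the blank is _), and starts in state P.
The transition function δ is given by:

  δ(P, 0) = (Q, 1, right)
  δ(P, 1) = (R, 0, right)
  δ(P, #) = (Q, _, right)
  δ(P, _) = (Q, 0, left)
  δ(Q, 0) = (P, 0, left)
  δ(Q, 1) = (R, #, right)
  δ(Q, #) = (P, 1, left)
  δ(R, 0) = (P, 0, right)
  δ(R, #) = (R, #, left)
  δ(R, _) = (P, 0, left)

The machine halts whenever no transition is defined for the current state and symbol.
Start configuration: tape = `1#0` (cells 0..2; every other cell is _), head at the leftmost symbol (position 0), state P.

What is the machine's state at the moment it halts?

P | __[1]#0   read 1 → write 0, move right, go to R
R | __0[#]0   read # → write #, move left, go to R
R | __[0]#0   read 0 → write 0, move right, go to P
P | __0[#]0   read # → write _, move right, go to Q
Q | __0_[0]   read 0 → write 0, move left, go to P
P | __0[_]0   read _ → write 0, move left, go to Q
Q | __[0]00   read 0 → write 0, move left, go to P
P | _[_]000   read _ → write 0, move left, go to Q
Q | [_]0000
No transition is defined for (Q, _); M halts in state Q.

Q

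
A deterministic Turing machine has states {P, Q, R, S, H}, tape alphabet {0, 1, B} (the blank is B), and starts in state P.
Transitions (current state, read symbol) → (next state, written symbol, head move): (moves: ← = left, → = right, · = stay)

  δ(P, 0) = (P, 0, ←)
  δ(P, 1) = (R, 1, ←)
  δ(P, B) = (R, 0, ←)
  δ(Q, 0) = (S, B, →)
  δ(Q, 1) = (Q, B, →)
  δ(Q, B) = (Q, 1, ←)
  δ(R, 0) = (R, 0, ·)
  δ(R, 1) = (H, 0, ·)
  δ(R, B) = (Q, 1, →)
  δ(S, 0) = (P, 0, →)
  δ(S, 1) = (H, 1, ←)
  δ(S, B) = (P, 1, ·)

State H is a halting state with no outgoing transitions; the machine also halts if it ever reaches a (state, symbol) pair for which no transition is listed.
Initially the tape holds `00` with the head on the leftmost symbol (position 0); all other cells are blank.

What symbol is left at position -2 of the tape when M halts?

state=P head=0 tape=BB[0]0   (P,0)→(P,0,←)
state=P head=-1 tape=B[B]00   (P,B)→(R,0,←)
state=R head=-2 tape=[B]000   (R,B)→(Q,1,→)
state=Q head=-1 tape=1[0]00   (Q,0)→(S,B,→)
state=S head=0 tape=1B[0]0   (S,0)→(P,0,→)
state=P head=1 tape=1B0[0]   (P,0)→(P,0,←)
state=P head=0 tape=1B[0]0   (P,0)→(P,0,←)
state=P head=-1 tape=1[B]00   (P,B)→(R,0,←)
state=R head=-2 tape=[1]000   (R,1)→(H,0,·)
state=H head=-2 tape=[0]000
Cell -2 holds 0 when M halts.

0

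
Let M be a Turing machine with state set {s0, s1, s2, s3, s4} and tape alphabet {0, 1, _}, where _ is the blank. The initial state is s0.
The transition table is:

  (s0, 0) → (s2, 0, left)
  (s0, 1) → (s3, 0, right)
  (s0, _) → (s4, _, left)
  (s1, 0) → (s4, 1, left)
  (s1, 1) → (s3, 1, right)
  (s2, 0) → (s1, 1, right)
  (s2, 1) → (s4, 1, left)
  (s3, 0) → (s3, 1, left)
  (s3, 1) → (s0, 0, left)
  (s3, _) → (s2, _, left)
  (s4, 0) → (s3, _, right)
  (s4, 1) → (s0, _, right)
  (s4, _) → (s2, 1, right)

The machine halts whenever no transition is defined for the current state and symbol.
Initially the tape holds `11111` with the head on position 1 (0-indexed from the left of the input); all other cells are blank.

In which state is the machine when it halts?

s2

state=s0 head=1 tape=__1[1]111   (s0,1)→(s3,0,right)
state=s3 head=2 tape=__10[1]11   (s3,1)→(s0,0,left)
state=s0 head=1 tape=__1[0]011   (s0,0)→(s2,0,left)
state=s2 head=0 tape=__[1]0011   (s2,1)→(s4,1,left)
state=s4 head=-1 tape=_[_]10011   (s4,_)→(s2,1,right)
state=s2 head=0 tape=_1[1]0011   (s2,1)→(s4,1,left)
state=s4 head=-1 tape=_[1]10011   (s4,1)→(s0,_,right)
state=s0 head=0 tape=__[1]0011   (s0,1)→(s3,0,right)
state=s3 head=1 tape=__0[0]011   (s3,0)→(s3,1,left)
state=s3 head=0 tape=__[0]1011   (s3,0)→(s3,1,left)
state=s3 head=-1 tape=_[_]11011   (s3,_)→(s2,_,left)
state=s2 head=-2 tape=[_]_11011
No transition is defined for (s2, _); M halts in state s2.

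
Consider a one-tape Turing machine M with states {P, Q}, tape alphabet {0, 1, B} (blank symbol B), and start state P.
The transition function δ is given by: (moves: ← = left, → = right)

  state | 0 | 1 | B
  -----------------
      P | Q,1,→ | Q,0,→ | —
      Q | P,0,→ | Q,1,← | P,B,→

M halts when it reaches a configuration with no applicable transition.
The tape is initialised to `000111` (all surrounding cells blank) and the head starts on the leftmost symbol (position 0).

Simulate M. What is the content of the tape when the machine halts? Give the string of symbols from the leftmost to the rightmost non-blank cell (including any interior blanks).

state=P head=0 tape=[0]00111BB   (P,0)→(Q,1,→)
state=Q head=1 tape=1[0]0111BB   (Q,0)→(P,0,→)
state=P head=2 tape=10[0]111BB   (P,0)→(Q,1,→)
state=Q head=3 tape=101[1]11BB   (Q,1)→(Q,1,←)
state=Q head=2 tape=10[1]111BB   (Q,1)→(Q,1,←)
state=Q head=1 tape=1[0]1111BB   (Q,0)→(P,0,→)
state=P head=2 tape=10[1]111BB   (P,1)→(Q,0,→)
state=Q head=3 tape=100[1]11BB   (Q,1)→(Q,1,←)
state=Q head=2 tape=10[0]111BB   (Q,0)→(P,0,→)
state=P head=3 tape=100[1]11BB   (P,1)→(Q,0,→)
state=Q head=4 tape=1000[1]1BB   (Q,1)→(Q,1,←)
state=Q head=3 tape=100[0]11BB   (Q,0)→(P,0,→)
state=P head=4 tape=1000[1]1BB   (P,1)→(Q,0,→)
state=Q head=5 tape=10000[1]BB   (Q,1)→(Q,1,←)
state=Q head=4 tape=1000[0]1BB   (Q,0)→(P,0,→)
state=P head=5 tape=10000[1]BB   (P,1)→(Q,0,→)
state=Q head=6 tape=100000[B]B   (Q,B)→(P,B,→)
state=P head=7 tape=100000B[B]
The non-blank tape span at halt is 100000.

100000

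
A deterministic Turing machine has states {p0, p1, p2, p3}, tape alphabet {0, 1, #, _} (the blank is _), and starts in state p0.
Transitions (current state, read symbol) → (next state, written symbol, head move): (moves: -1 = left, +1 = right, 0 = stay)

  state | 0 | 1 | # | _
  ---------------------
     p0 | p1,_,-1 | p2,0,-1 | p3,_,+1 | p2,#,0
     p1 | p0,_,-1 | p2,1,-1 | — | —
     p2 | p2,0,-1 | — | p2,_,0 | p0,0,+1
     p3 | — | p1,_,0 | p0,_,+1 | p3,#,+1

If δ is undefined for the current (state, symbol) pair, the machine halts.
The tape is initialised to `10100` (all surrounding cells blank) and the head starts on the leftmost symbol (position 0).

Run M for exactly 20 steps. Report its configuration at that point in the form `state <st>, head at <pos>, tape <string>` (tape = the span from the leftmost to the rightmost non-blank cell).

state p0, head at -2, tape 0____100

p0 | ___[1]0100   read 1 → write 0, move -1, go to p2
p2 | __[_]00100   read _ → write 0, move +1, go to p0
p0 | __0[0]0100   read 0 → write _, move -1, go to p1
p1 | __[0]_0100   read 0 → write _, move -1, go to p0
p0 | _[_]__0100   read _ → write #, move 0, go to p2
p2 | _[#]__0100   read # → write _, move 0, go to p2
p2 | _[_]__0100   read _ → write 0, move +1, go to p0
p0 | _0[_]_0100   read _ → write #, move 0, go to p2
p2 | _0[#]_0100   read # → write _, move 0, go to p2
p2 | _0[_]_0100   read _ → write 0, move +1, go to p0
p0 | _00[_]0100   read _ → write #, move 0, go to p2
p2 | _00[#]0100   read # → write _, move 0, go to p2
p2 | _00[_]0100   read _ → write 0, move +1, go to p0
p0 | _000[0]100   read 0 → write _, move -1, go to p1
p1 | _00[0]_100   read 0 → write _, move -1, go to p0
p0 | _0[0]__100   read 0 → write _, move -1, go to p1
p1 | _[0]___100   read 0 → write _, move -1, go to p0
p0 | [_]____100   read _ → write #, move 0, go to p2
p2 | [#]____100   read # → write _, move 0, go to p2
p2 | [_]____100   read _ → write 0, move +1, go to p0
p0 | 0[_]___100
After 20 steps: state p0, head at -2, tape 0____100.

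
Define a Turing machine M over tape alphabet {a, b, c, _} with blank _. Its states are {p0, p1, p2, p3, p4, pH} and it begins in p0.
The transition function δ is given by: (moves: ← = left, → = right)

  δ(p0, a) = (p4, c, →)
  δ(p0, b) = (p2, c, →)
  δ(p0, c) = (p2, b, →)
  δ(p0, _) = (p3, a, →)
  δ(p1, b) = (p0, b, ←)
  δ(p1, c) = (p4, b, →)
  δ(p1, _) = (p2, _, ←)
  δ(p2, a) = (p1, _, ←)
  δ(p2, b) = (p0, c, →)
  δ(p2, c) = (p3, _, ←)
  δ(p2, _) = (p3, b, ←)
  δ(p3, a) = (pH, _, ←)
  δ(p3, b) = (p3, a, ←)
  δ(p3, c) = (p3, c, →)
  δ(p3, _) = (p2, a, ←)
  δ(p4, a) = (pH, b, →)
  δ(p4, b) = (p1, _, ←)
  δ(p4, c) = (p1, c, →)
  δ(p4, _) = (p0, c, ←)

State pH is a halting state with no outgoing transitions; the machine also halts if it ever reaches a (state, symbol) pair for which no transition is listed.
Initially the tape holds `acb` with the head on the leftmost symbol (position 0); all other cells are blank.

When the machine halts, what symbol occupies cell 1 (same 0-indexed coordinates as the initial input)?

state=p0 head=0 tape=[a]cb__   (p0,a)→(p4,c,→)
state=p4 head=1 tape=c[c]b__   (p4,c)→(p1,c,→)
state=p1 head=2 tape=cc[b]__   (p1,b)→(p0,b,←)
state=p0 head=1 tape=c[c]b__   (p0,c)→(p2,b,→)
state=p2 head=2 tape=cb[b]__   (p2,b)→(p0,c,→)
state=p0 head=3 tape=cbc[_]_   (p0,_)→(p3,a,→)
state=p3 head=4 tape=cbca[_]   (p3,_)→(p2,a,←)
state=p2 head=3 tape=cbc[a]a   (p2,a)→(p1,_,←)
state=p1 head=2 tape=cb[c]_a   (p1,c)→(p4,b,→)
state=p4 head=3 tape=cbb[_]a   (p4,_)→(p0,c,←)
state=p0 head=2 tape=cb[b]ca   (p0,b)→(p2,c,→)
state=p2 head=3 tape=cbc[c]a   (p2,c)→(p3,_,←)
state=p3 head=2 tape=cb[c]_a   (p3,c)→(p3,c,→)
state=p3 head=3 tape=cbc[_]a   (p3,_)→(p2,a,←)
state=p2 head=2 tape=cb[c]aa   (p2,c)→(p3,_,←)
state=p3 head=1 tape=c[b]_aa   (p3,b)→(p3,a,←)
state=p3 head=0 tape=[c]a_aa   (p3,c)→(p3,c,→)
state=p3 head=1 tape=c[a]_aa   (p3,a)→(pH,_,←)
state=pH head=0 tape=[c]__aa
Cell 1 holds _ when M halts.

_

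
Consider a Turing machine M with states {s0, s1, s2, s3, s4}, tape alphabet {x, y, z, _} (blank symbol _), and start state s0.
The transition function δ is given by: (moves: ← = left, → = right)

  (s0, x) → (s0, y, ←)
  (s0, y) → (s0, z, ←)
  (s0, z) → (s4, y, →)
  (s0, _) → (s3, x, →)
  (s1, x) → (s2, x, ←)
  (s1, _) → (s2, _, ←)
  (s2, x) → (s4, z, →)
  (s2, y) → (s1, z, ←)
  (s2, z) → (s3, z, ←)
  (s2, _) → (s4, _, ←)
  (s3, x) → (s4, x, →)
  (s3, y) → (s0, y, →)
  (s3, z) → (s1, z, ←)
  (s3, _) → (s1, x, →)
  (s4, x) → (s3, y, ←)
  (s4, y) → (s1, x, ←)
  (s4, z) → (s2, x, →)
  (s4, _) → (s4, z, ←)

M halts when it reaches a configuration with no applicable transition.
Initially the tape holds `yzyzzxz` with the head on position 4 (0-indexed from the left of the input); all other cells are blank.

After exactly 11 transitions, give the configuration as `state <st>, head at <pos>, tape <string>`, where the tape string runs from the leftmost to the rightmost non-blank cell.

state=s0 head=4 tape=yzyz[z]xz   (s0,z)→(s4,y,→)
state=s4 head=5 tape=yzyzy[x]z   (s4,x)→(s3,y,←)
state=s3 head=4 tape=yzyz[y]yz   (s3,y)→(s0,y,→)
state=s0 head=5 tape=yzyzy[y]z   (s0,y)→(s0,z,←)
state=s0 head=4 tape=yzyz[y]zz   (s0,y)→(s0,z,←)
state=s0 head=3 tape=yzy[z]zzz   (s0,z)→(s4,y,→)
state=s4 head=4 tape=yzyy[z]zz   (s4,z)→(s2,x,→)
state=s2 head=5 tape=yzyyx[z]z   (s2,z)→(s3,z,←)
state=s3 head=4 tape=yzyy[x]zz   (s3,x)→(s4,x,→)
state=s4 head=5 tape=yzyyx[z]z   (s4,z)→(s2,x,→)
state=s2 head=6 tape=yzyyxx[z]   (s2,z)→(s3,z,←)
state=s3 head=5 tape=yzyyx[x]z
After 11 steps: state s3, head at 5, tape yzyyxxz.

state s3, head at 5, tape yzyyxxz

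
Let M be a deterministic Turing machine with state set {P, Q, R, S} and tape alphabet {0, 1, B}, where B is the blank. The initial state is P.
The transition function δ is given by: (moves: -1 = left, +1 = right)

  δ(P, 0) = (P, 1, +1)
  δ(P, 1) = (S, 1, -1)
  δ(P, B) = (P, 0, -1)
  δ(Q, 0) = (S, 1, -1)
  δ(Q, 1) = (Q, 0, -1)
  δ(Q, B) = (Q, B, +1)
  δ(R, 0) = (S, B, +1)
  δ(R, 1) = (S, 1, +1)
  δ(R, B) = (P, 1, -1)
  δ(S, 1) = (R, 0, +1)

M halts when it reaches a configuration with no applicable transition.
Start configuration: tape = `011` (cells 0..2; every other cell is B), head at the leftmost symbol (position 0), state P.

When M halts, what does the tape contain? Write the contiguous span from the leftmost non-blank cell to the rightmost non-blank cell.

state=P head=0 tape=[0]11BB   (P,0)→(P,1,+1)
state=P head=1 tape=1[1]1BB   (P,1)→(S,1,-1)
state=S head=0 tape=[1]11BB   (S,1)→(R,0,+1)
state=R head=1 tape=0[1]1BB   (R,1)→(S,1,+1)
state=S head=2 tape=01[1]BB   (S,1)→(R,0,+1)
state=R head=3 tape=010[B]B   (R,B)→(P,1,-1)
state=P head=2 tape=01[0]1B   (P,0)→(P,1,+1)
state=P head=3 tape=011[1]B   (P,1)→(S,1,-1)
state=S head=2 tape=01[1]1B   (S,1)→(R,0,+1)
state=R head=3 tape=010[1]B   (R,1)→(S,1,+1)
state=S head=4 tape=0101[B]
The non-blank tape span at halt is 0101.

0101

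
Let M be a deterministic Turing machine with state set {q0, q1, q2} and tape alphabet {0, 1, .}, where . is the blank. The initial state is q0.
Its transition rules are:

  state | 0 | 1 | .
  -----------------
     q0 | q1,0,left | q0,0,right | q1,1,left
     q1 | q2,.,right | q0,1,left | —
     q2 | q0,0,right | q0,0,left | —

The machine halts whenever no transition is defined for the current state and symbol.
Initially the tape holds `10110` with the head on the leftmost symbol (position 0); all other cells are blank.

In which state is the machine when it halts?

state=q0 head=0 tape=[1]0110.   (q0,1)→(q0,0,right)
state=q0 head=1 tape=0[0]110.   (q0,0)→(q1,0,left)
state=q1 head=0 tape=[0]0110.   (q1,0)→(q2,.,right)
state=q2 head=1 tape=.[0]110.   (q2,0)→(q0,0,right)
state=q0 head=2 tape=.0[1]10.   (q0,1)→(q0,0,right)
state=q0 head=3 tape=.00[1]0.   (q0,1)→(q0,0,right)
state=q0 head=4 tape=.000[0].   (q0,0)→(q1,0,left)
state=q1 head=3 tape=.00[0]0.   (q1,0)→(q2,.,right)
state=q2 head=4 tape=.00.[0].   (q2,0)→(q0,0,right)
state=q0 head=5 tape=.00.0[.]   (q0,.)→(q1,1,left)
state=q1 head=4 tape=.00.[0]1   (q1,0)→(q2,.,right)
state=q2 head=5 tape=.00..[1]   (q2,1)→(q0,0,left)
state=q0 head=4 tape=.00.[.]0   (q0,.)→(q1,1,left)
state=q1 head=3 tape=.00[.]10
No transition is defined for (q1, .); M halts in state q1.

q1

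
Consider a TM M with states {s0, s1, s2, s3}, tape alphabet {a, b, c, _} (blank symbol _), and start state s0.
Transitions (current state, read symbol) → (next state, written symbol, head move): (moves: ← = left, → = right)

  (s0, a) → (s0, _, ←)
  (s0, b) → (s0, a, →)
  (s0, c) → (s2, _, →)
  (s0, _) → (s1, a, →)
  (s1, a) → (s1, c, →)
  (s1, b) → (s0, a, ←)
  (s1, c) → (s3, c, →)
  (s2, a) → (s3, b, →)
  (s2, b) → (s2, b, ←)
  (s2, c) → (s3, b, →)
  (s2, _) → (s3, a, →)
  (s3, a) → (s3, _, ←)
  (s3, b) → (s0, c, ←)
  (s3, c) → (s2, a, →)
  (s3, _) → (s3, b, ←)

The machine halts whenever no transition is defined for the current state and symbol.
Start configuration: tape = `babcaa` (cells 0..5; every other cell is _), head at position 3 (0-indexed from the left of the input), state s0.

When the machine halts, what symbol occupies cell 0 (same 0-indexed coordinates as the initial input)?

state=s0 head=3 tape=bab[c]aa__   (s0,c)→(s2,_,→)
state=s2 head=4 tape=bab_[a]a__   (s2,a)→(s3,b,→)
state=s3 head=5 tape=bab_b[a]__   (s3,a)→(s3,_,←)
state=s3 head=4 tape=bab_[b]___   (s3,b)→(s0,c,←)
state=s0 head=3 tape=bab[_]c___   (s0,_)→(s1,a,→)
state=s1 head=4 tape=baba[c]___   (s1,c)→(s3,c,→)
state=s3 head=5 tape=babac[_]__   (s3,_)→(s3,b,←)
state=s3 head=4 tape=baba[c]b__   (s3,c)→(s2,a,→)
state=s2 head=5 tape=babaa[b]__   (s2,b)→(s2,b,←)
state=s2 head=4 tape=baba[a]b__   (s2,a)→(s3,b,→)
state=s3 head=5 tape=babab[b]__   (s3,b)→(s0,c,←)
state=s0 head=4 tape=baba[b]c__   (s0,b)→(s0,a,→)
state=s0 head=5 tape=babaa[c]__   (s0,c)→(s2,_,→)
state=s2 head=6 tape=babaa_[_]_   (s2,_)→(s3,a,→)
state=s3 head=7 tape=babaa_a[_]   (s3,_)→(s3,b,←)
state=s3 head=6 tape=babaa_[a]b   (s3,a)→(s3,_,←)
state=s3 head=5 tape=babaa[_]_b   (s3,_)→(s3,b,←)
state=s3 head=4 tape=baba[a]b_b   (s3,a)→(s3,_,←)
state=s3 head=3 tape=bab[a]_b_b   (s3,a)→(s3,_,←)
state=s3 head=2 tape=ba[b]__b_b   (s3,b)→(s0,c,←)
state=s0 head=1 tape=b[a]c__b_b   (s0,a)→(s0,_,←)
state=s0 head=0 tape=[b]_c__b_b   (s0,b)→(s0,a,→)
state=s0 head=1 tape=a[_]c__b_b   (s0,_)→(s1,a,→)
state=s1 head=2 tape=aa[c]__b_b   (s1,c)→(s3,c,→)
state=s3 head=3 tape=aac[_]_b_b   (s3,_)→(s3,b,←)
state=s3 head=2 tape=aa[c]b_b_b   (s3,c)→(s2,a,→)
state=s2 head=3 tape=aaa[b]_b_b   (s2,b)→(s2,b,←)
state=s2 head=2 tape=aa[a]b_b_b   (s2,a)→(s3,b,→)
state=s3 head=3 tape=aab[b]_b_b   (s3,b)→(s0,c,←)
state=s0 head=2 tape=aa[b]c_b_b   (s0,b)→(s0,a,→)
state=s0 head=3 tape=aaa[c]_b_b   (s0,c)→(s2,_,→)
state=s2 head=4 tape=aaa_[_]b_b   (s2,_)→(s3,a,→)
state=s3 head=5 tape=aaa_a[b]_b   (s3,b)→(s0,c,←)
state=s0 head=4 tape=aaa_[a]c_b   (s0,a)→(s0,_,←)
state=s0 head=3 tape=aaa[_]_c_b   (s0,_)→(s1,a,→)
state=s1 head=4 tape=aaaa[_]c_b
Cell 0 holds a when M halts.

a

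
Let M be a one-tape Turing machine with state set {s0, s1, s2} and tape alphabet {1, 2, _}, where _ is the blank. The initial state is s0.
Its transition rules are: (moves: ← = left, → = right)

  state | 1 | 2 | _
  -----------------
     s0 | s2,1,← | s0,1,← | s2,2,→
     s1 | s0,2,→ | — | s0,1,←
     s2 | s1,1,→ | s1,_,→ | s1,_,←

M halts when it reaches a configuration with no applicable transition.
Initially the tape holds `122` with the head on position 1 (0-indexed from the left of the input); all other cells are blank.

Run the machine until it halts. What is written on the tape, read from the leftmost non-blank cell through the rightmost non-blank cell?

2122

state=s0 head=1 tape=___1[2]2__   (s0,2)→(s0,1,←)
state=s0 head=0 tape=___[1]12__   (s0,1)→(s2,1,←)
state=s2 head=-1 tape=__[_]112__   (s2,_)→(s1,_,←)
state=s1 head=-2 tape=_[_]_112__   (s1,_)→(s0,1,←)
state=s0 head=-3 tape=[_]1_112__   (s0,_)→(s2,2,→)
state=s2 head=-2 tape=2[1]_112__   (s2,1)→(s1,1,→)
state=s1 head=-1 tape=21[_]112__   (s1,_)→(s0,1,←)
state=s0 head=-2 tape=2[1]1112__   (s0,1)→(s2,1,←)
state=s2 head=-3 tape=[2]11112__   (s2,2)→(s1,_,→)
state=s1 head=-2 tape=_[1]1112__   (s1,1)→(s0,2,→)
state=s0 head=-1 tape=_2[1]112__   (s0,1)→(s2,1,←)
state=s2 head=-2 tape=_[2]1112__   (s2,2)→(s1,_,→)
state=s1 head=-1 tape=__[1]112__   (s1,1)→(s0,2,→)
state=s0 head=0 tape=__2[1]12__   (s0,1)→(s2,1,←)
state=s2 head=-1 tape=__[2]112__   (s2,2)→(s1,_,→)
state=s1 head=0 tape=___[1]12__   (s1,1)→(s0,2,→)
state=s0 head=1 tape=___2[1]2__   (s0,1)→(s2,1,←)
state=s2 head=0 tape=___[2]12__   (s2,2)→(s1,_,→)
state=s1 head=1 tape=____[1]2__   (s1,1)→(s0,2,→)
state=s0 head=2 tape=____2[2]__   (s0,2)→(s0,1,←)
state=s0 head=1 tape=____[2]1__   (s0,2)→(s0,1,←)
state=s0 head=0 tape=___[_]11__   (s0,_)→(s2,2,→)
state=s2 head=1 tape=___2[1]1__   (s2,1)→(s1,1,→)
state=s1 head=2 tape=___21[1]__   (s1,1)→(s0,2,→)
state=s0 head=3 tape=___212[_]_   (s0,_)→(s2,2,→)
state=s2 head=4 tape=___2122[_]   (s2,_)→(s1,_,←)
state=s1 head=3 tape=___212[2]_
The non-blank tape span at halt is 2122.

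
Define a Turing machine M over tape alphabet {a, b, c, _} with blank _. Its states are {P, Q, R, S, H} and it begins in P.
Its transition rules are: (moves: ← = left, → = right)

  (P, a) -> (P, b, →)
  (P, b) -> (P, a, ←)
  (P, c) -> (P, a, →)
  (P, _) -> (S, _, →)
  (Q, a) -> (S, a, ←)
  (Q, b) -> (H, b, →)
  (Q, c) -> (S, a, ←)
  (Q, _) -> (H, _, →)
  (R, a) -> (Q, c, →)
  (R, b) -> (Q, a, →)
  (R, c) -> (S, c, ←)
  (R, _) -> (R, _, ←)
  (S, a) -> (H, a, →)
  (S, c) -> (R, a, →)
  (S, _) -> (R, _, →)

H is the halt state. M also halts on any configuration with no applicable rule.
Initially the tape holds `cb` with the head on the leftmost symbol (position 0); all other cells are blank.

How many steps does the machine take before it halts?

state=P head=0 tape=[c]b___   (P,c)→(P,a,→)
state=P head=1 tape=a[b]___   (P,b)→(P,a,←)
state=P head=0 tape=[a]a___   (P,a)→(P,b,→)
state=P head=1 tape=b[a]___   (P,a)→(P,b,→)
state=P head=2 tape=bb[_]__   (P,_)→(S,_,→)
state=S head=3 tape=bb_[_]_   (S,_)→(R,_,→)
state=R head=4 tape=bb__[_]   (R,_)→(R,_,←)
state=R head=3 tape=bb_[_]_   (R,_)→(R,_,←)
state=R head=2 tape=bb[_]__   (R,_)→(R,_,←)
state=R head=1 tape=b[b]___   (R,b)→(Q,a,→)
state=Q head=2 tape=ba[_]__   (Q,_)→(H,_,→)
state=H head=3 tape=ba_[_]_
M halts after 11 transitions.

11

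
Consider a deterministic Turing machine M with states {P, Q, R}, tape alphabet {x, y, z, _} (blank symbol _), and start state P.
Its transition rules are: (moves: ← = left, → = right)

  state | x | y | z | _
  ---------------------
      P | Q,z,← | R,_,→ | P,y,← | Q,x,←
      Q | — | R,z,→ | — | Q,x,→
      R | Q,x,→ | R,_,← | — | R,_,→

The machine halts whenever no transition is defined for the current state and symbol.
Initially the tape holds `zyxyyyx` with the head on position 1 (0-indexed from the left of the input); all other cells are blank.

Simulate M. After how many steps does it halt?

P | z[y]xyyyx   read y → write _, move →, go to R
R | z_[x]yyyx   read x → write x, move →, go to Q
Q | z_x[y]yyx   read y → write z, move →, go to R
R | z_xz[y]yx   read y → write _, move ←, go to R
R | z_x[z]_yx
M halts after 4 transitions.

4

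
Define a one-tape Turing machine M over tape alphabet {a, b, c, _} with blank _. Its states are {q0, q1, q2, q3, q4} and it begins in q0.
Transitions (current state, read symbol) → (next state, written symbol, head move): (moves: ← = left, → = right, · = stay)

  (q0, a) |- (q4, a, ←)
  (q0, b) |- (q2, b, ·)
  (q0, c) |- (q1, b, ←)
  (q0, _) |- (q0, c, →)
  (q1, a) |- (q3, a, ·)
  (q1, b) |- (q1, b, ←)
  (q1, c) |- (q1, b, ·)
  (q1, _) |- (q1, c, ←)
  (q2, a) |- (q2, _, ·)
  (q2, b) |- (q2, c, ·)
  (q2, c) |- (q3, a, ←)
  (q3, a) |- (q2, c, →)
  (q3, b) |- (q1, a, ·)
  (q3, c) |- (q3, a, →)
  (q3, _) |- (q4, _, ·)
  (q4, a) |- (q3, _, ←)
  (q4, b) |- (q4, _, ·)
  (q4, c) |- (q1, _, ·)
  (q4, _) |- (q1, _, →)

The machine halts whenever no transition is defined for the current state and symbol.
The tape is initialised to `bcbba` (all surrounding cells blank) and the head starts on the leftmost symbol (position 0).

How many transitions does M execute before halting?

state=q0 head=0 tape=_[b]cbba   (q0,b)→(q2,b,·)
state=q2 head=0 tape=_[b]cbba   (q2,b)→(q2,c,·)
state=q2 head=0 tape=_[c]cbba   (q2,c)→(q3,a,←)
state=q3 head=-1 tape=[_]acbba   (q3,_)→(q4,_,·)
state=q4 head=-1 tape=[_]acbba   (q4,_)→(q1,_,→)
state=q1 head=0 tape=_[a]cbba   (q1,a)→(q3,a,·)
state=q3 head=0 tape=_[a]cbba   (q3,a)→(q2,c,→)
state=q2 head=1 tape=_c[c]bba   (q2,c)→(q3,a,←)
state=q3 head=0 tape=_[c]abba   (q3,c)→(q3,a,→)
state=q3 head=1 tape=_a[a]bba   (q3,a)→(q2,c,→)
state=q2 head=2 tape=_ac[b]ba   (q2,b)→(q2,c,·)
state=q2 head=2 tape=_ac[c]ba   (q2,c)→(q3,a,←)
state=q3 head=1 tape=_a[c]aba   (q3,c)→(q3,a,→)
state=q3 head=2 tape=_aa[a]ba   (q3,a)→(q2,c,→)
state=q2 head=3 tape=_aac[b]a   (q2,b)→(q2,c,·)
state=q2 head=3 tape=_aac[c]a   (q2,c)→(q3,a,←)
state=q3 head=2 tape=_aa[c]aa   (q3,c)→(q3,a,→)
state=q3 head=3 tape=_aaa[a]a   (q3,a)→(q2,c,→)
state=q2 head=4 tape=_aaac[a]   (q2,a)→(q2,_,·)
state=q2 head=4 tape=_aaac[_]
M halts after 19 transitions.

19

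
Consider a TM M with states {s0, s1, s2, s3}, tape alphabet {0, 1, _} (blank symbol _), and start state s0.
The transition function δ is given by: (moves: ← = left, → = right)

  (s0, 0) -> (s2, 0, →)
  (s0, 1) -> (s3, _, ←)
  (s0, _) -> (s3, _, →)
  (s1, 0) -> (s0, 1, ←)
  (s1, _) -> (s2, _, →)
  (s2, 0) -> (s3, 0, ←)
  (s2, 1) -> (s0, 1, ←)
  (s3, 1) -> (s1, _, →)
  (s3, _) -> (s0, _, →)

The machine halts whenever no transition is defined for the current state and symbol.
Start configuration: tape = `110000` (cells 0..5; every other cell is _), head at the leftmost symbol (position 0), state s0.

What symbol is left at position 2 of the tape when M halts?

_

state=s0 head=0 tape=_[1]10000__   (s0,1)→(s3,_,←)
state=s3 head=-1 tape=[_]_10000__   (s3,_)→(s0,_,→)
state=s0 head=0 tape=_[_]10000__   (s0,_)→(s3,_,→)
state=s3 head=1 tape=__[1]0000__   (s3,1)→(s1,_,→)
state=s1 head=2 tape=___[0]000__   (s1,0)→(s0,1,←)
state=s0 head=1 tape=__[_]1000__   (s0,_)→(s3,_,→)
state=s3 head=2 tape=___[1]000__   (s3,1)→(s1,_,→)
state=s1 head=3 tape=____[0]00__   (s1,0)→(s0,1,←)
state=s0 head=2 tape=___[_]100__   (s0,_)→(s3,_,→)
state=s3 head=3 tape=____[1]00__   (s3,1)→(s1,_,→)
state=s1 head=4 tape=_____[0]0__   (s1,0)→(s0,1,←)
state=s0 head=3 tape=____[_]10__   (s0,_)→(s3,_,→)
state=s3 head=4 tape=_____[1]0__   (s3,1)→(s1,_,→)
state=s1 head=5 tape=______[0]__   (s1,0)→(s0,1,←)
state=s0 head=4 tape=_____[_]1__   (s0,_)→(s3,_,→)
state=s3 head=5 tape=______[1]__   (s3,1)→(s1,_,→)
state=s1 head=6 tape=_______[_]_   (s1,_)→(s2,_,→)
state=s2 head=7 tape=________[_]
Cell 2 holds _ when M halts.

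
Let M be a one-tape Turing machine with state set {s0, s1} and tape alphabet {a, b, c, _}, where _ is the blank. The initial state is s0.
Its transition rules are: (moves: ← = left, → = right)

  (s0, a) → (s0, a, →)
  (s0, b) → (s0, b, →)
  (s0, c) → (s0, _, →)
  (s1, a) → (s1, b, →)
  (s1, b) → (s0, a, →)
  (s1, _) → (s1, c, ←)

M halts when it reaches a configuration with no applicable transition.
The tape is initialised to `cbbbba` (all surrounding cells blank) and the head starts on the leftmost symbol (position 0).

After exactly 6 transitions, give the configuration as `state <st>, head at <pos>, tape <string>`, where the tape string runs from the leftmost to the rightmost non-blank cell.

s0 | [c]bbbba_   read c → write _, move →, go to s0
s0 | _[b]bbba_   read b → write b, move →, go to s0
s0 | _b[b]bba_   read b → write b, move →, go to s0
s0 | _bb[b]ba_   read b → write b, move →, go to s0
s0 | _bbb[b]a_   read b → write b, move →, go to s0
s0 | _bbbb[a]_   read a → write a, move →, go to s0
s0 | _bbbba[_]
After 6 steps: state s0, head at 6, tape bbbba.

state s0, head at 6, tape bbbba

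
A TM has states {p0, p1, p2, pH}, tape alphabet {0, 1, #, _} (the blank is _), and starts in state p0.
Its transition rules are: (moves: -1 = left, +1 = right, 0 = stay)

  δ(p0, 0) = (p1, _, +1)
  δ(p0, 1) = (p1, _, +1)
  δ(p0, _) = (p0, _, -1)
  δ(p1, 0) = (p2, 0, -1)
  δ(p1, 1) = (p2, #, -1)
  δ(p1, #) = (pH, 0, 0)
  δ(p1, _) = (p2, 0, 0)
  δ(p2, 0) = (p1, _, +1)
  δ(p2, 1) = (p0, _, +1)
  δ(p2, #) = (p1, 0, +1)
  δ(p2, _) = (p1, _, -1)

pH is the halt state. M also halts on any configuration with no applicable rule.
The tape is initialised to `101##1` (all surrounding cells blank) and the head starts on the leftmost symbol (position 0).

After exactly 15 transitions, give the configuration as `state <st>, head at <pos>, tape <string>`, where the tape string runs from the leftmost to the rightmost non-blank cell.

state p1, head at -1, tape 01##1

p0 | _[1]01##1   read 1 → write _, move +1, go to p1
p1 | __[0]1##1   read 0 → write 0, move -1, go to p2
p2 | _[_]01##1   read _ → write _, move -1, go to p1
p1 | [_]_01##1   read _ → write 0, move 0, go to p2
p2 | [0]_01##1   read 0 → write _, move +1, go to p1
p1 | _[_]01##1   read _ → write 0, move 0, go to p2
p2 | _[0]01##1   read 0 → write _, move +1, go to p1
p1 | __[0]1##1   read 0 → write 0, move -1, go to p2
p2 | _[_]01##1   read _ → write _, move -1, go to p1
p1 | [_]_01##1   read _ → write 0, move 0, go to p2
p2 | [0]_01##1   read 0 → write _, move +1, go to p1
p1 | _[_]01##1   read _ → write 0, move 0, go to p2
p2 | _[0]01##1   read 0 → write _, move +1, go to p1
p1 | __[0]1##1   read 0 → write 0, move -1, go to p2
p2 | _[_]01##1   read _ → write _, move -1, go to p1
p1 | [_]_01##1
After 15 steps: state p1, head at -1, tape 01##1.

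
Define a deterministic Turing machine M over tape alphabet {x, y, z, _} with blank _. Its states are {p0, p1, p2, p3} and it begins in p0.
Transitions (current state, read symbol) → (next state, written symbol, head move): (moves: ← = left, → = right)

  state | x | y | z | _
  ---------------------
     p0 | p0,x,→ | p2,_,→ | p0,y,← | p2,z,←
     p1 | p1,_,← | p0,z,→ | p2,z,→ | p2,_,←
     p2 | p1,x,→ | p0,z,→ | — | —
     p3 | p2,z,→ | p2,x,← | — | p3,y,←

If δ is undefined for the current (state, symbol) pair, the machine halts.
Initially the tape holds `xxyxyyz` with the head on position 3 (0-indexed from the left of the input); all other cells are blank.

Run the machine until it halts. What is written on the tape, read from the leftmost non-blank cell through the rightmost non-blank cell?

xxyxzz

state=p0 head=3 tape=xxy[x]yyz_   (p0,x)→(p0,x,→)
state=p0 head=4 tape=xxyx[y]yz_   (p0,y)→(p2,_,→)
state=p2 head=5 tape=xxyx_[y]z_   (p2,y)→(p0,z,→)
state=p0 head=6 tape=xxyx_z[z]_   (p0,z)→(p0,y,←)
state=p0 head=5 tape=xxyx_[z]y_   (p0,z)→(p0,y,←)
state=p0 head=4 tape=xxyx[_]yy_   (p0,_)→(p2,z,←)
state=p2 head=3 tape=xxy[x]zyy_   (p2,x)→(p1,x,→)
state=p1 head=4 tape=xxyx[z]yy_   (p1,z)→(p2,z,→)
state=p2 head=5 tape=xxyxz[y]y_   (p2,y)→(p0,z,→)
state=p0 head=6 tape=xxyxzz[y]_   (p0,y)→(p2,_,→)
state=p2 head=7 tape=xxyxzz_[_]
The non-blank tape span at halt is xxyxzz.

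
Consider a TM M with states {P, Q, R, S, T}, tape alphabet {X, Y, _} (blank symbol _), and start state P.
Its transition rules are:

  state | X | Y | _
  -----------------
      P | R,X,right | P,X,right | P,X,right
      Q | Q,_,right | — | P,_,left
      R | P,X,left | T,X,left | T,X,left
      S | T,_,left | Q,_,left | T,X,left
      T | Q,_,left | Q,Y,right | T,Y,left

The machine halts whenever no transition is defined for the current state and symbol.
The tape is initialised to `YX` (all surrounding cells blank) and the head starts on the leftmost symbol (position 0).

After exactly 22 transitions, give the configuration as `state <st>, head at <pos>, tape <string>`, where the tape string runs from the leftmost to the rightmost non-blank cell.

state P, head at 4, tape XXXXX

P | [Y]X___   read Y → write X, move right, go to P
P | X[X]___   read X → write X, move right, go to R
R | XX[_]__   read _ → write X, move left, go to T
T | X[X]X__   read X → write _, move left, go to Q
Q | [X]_X__   read X → write _, move right, go to Q
Q | _[_]X__   read _ → write _, move left, go to P
P | [_]_X__   read _ → write X, move right, go to P
P | X[_]X__   read _ → write X, move right, go to P
P | XX[X]__   read X → write X, move right, go to R
R | XXX[_]_   read _ → write X, move left, go to T
T | XX[X]X_   read X → write _, move left, go to Q
Q | X[X]_X_   read X → write _, move right, go to Q
Q | X_[_]X_   read _ → write _, move left, go to P
P | X[_]_X_   read _ → write X, move right, go to P
P | XX[_]X_   read _ → write X, move right, go to P
P | XXX[X]_   read X → write X, move right, go to R
R | XXXX[_]   read _ → write X, move left, go to T
T | XXX[X]X   read X → write _, move left, go to Q
Q | XX[X]_X   read X → write _, move right, go to Q
Q | XX_[_]X   read _ → write _, move left, go to P
P | XX[_]_X   read _ → write X, move right, go to P
P | XXX[_]X   read _ → write X, move right, go to P
P | XXXX[X]
After 22 steps: state P, head at 4, tape XXXXX.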